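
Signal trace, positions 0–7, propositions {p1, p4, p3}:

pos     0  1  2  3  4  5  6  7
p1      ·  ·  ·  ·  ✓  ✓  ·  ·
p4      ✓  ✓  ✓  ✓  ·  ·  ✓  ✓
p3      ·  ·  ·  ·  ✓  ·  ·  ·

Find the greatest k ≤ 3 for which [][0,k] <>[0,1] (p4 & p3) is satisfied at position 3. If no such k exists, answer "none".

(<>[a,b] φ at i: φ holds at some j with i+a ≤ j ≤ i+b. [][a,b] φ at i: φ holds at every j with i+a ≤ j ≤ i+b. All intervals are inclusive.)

<>[0,1] (p4 & p3) must hold from j=3 onward; find where it first fails.
  j=3: fails → no k works.

none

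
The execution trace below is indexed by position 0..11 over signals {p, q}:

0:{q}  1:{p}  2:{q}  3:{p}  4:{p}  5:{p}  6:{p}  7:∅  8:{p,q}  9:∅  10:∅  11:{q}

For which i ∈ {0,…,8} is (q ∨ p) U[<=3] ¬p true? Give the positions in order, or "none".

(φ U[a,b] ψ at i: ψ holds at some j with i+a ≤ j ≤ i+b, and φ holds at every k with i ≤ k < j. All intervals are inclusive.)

0, 1, 2, 4, 5, 6, 7, 8

Evaluate at each i in [0,8]:
  i=0: ✓ (rhs at j=0)
  i=1: ✓ (rhs at j=2; lhs holds on [1,1])
  i=2: ✓ (rhs at j=2)
  i=3: ✗ (no rhs in [3,6])
  i=4: ✓ (rhs at j=7; lhs holds on [4,6])
  i=5: ✓ (rhs at j=7; lhs holds on [5,6])
  i=6: ✓ (rhs at j=7; lhs holds on [6,6])
  i=7: ✓ (rhs at j=7)
  i=8: ✓ (rhs at j=9; lhs holds on [8,8])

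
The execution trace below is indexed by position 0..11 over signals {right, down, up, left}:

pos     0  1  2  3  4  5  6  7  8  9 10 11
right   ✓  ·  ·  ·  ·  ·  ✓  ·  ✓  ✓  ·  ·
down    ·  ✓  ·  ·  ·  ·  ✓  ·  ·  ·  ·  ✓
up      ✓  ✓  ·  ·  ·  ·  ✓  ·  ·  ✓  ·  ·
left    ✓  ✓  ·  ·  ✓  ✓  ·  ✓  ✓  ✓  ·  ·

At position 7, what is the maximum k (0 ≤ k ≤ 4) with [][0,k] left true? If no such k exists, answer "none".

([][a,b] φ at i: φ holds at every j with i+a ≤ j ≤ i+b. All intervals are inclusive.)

2

left must hold from j=7 onward; find where it first fails.
  j=7: holds
  j=8: holds
  j=9: holds
  j=10: fails
Holds on [7,9], so largest k = 2.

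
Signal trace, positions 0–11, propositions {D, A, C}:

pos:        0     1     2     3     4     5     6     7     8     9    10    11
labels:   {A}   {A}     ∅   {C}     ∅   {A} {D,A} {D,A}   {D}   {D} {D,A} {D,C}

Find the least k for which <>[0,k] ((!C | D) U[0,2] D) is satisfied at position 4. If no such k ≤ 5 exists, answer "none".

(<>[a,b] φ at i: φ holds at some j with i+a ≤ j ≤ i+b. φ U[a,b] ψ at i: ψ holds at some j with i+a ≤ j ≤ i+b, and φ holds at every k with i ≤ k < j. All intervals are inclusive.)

0

Scan j = 4,5,… for ((!C | D) U[0,2] D):
  j=4: holds
First hit at j=4, so smallest k = 4-4 = 0.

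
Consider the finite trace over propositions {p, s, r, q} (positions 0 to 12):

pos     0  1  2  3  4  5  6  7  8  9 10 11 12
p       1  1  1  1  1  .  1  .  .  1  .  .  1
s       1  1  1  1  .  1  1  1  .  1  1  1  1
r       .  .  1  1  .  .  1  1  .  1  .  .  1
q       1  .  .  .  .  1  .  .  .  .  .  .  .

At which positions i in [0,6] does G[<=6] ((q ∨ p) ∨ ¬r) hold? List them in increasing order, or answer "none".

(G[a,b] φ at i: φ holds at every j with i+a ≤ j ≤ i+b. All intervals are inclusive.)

Evaluate at each i in [0,6]:
  i=0: ✓ (all of [0,6])
  i=1: ✗ (fails at j=7)
  i=2: ✗ (fails at j=7)
  i=3: ✗ (fails at j=7)
  i=4: ✗ (fails at j=7)
  i=5: ✗ (fails at j=7)
  i=6: ✗ (fails at j=7)

0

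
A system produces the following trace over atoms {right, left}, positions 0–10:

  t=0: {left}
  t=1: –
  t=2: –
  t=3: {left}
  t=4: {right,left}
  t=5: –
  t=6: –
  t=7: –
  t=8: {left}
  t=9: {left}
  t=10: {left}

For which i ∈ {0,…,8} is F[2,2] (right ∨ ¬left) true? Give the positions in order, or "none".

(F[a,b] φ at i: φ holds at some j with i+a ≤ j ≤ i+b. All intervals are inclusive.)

Evaluate at each i in [0,8]:
  i=0: ✓ (witness j=2)
  i=1: ✗ (none in [3,3])
  i=2: ✓ (witness j=4)
  i=3: ✓ (witness j=5)
  i=4: ✓ (witness j=6)
  i=5: ✓ (witness j=7)
  i=6: ✗ (none in [8,8])
  i=7: ✗ (none in [9,9])
  i=8: ✗ (none in [10,10])

0, 2, 3, 4, 5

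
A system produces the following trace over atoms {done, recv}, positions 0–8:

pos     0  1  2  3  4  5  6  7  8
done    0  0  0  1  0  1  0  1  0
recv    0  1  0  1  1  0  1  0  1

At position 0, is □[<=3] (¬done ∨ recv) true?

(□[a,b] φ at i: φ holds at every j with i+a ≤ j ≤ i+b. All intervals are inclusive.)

Holds

Check (¬done ∨ recv) at every j in [0,3]:
  j=0: true
  j=1: true
  j=2: true
  j=3: true
All positions satisfy it → formula holds.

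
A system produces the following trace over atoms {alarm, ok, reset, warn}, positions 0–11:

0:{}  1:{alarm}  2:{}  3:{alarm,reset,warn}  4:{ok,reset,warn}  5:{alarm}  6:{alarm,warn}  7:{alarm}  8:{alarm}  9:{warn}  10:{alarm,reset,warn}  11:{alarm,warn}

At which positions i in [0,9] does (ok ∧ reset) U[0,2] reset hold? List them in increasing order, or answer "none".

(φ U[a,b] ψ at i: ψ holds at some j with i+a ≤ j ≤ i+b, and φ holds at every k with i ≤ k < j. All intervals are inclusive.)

Evaluate at each i in [0,9]:
  i=0: ✗ (no rhs in [0,2])
  i=1: ✗ (lhs fails at k=1 before rhs at j=3)
  i=2: ✗ (lhs fails at k=2 before rhs at j=3)
  i=3: ✓ (rhs at j=3)
  i=4: ✓ (rhs at j=4)
  i=5: ✗ (no rhs in [5,7])
  i=6: ✗ (no rhs in [6,8])
  i=7: ✗ (no rhs in [7,9])
  i=8: ✗ (lhs fails at k=8 before rhs at j=10)
  i=9: ✗ (lhs fails at k=9 before rhs at j=10)

3, 4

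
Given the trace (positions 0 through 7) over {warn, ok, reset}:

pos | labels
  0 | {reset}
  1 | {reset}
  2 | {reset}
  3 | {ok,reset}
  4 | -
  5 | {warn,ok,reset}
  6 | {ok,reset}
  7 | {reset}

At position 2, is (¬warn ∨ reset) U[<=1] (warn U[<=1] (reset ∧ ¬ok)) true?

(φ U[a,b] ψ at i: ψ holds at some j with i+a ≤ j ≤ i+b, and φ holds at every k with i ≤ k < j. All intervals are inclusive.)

Need some j in [2,3] with (warn U[<=1] (reset ∧ ¬ok)), and (¬warn ∨ reset) at every k in [2,j-1].
  j=2: (warn U[<=1] (reset ∧ ¬ok)) holds; no prefix to check → satisfied.

Yes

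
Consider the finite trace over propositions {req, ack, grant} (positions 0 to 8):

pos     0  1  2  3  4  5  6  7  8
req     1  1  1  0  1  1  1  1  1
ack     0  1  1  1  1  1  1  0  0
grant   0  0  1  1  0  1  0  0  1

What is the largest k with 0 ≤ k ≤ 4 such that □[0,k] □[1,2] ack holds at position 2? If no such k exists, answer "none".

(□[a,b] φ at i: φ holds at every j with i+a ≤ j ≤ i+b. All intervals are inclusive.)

□[1,2] ack must hold from j=2 onward; find where it first fails.
  j=2: holds
  j=3: holds
  j=4: holds
  j=5: fails
Holds on [2,4], so largest k = 2.

2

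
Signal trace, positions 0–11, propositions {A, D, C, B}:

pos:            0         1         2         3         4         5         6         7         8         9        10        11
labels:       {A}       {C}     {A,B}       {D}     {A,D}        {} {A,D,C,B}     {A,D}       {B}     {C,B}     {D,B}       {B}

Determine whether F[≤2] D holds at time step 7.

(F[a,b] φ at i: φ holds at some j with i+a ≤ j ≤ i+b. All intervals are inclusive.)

True

Check D at each j in [7,9]:
  j=7: true
  j=8: false
  j=9: false
Found at j=7 → formula holds.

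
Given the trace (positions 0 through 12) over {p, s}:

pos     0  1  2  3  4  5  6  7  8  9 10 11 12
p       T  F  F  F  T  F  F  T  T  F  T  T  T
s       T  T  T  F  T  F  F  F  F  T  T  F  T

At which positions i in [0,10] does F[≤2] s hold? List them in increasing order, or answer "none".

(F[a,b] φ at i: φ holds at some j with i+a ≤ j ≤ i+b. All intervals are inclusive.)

Evaluate at each i in [0,10]:
  i=0: ✓ (witness j=0)
  i=1: ✓ (witness j=1)
  i=2: ✓ (witness j=2)
  i=3: ✓ (witness j=4)
  i=4: ✓ (witness j=4)
  i=5: ✗ (none in [5,7])
  i=6: ✗ (none in [6,8])
  i=7: ✓ (witness j=9)
  i=8: ✓ (witness j=9)
  i=9: ✓ (witness j=9)
  i=10: ✓ (witness j=10)

0, 1, 2, 3, 4, 7, 8, 9, 10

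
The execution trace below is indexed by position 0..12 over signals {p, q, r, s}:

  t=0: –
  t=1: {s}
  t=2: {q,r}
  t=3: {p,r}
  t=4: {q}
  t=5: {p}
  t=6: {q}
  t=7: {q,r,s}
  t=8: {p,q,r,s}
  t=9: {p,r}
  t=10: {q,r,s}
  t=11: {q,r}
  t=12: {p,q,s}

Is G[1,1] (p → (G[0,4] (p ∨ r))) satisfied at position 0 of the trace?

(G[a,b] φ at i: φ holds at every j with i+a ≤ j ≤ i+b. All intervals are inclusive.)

Holds

Check (p → (G[0,4] (p ∨ r))) at every j in [1,1]:
  j=1: antecedent false → ✓
All positions satisfy it → formula holds.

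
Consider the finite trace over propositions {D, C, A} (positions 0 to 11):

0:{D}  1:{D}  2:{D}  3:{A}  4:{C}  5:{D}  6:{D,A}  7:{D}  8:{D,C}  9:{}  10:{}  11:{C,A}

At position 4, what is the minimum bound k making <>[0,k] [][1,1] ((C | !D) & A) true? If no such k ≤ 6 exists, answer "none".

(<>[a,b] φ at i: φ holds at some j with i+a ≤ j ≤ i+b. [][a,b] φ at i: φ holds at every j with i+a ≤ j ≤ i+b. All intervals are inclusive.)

Scan j = 4,5,… for [][1,1] ((C | !D) & A):
  j=4: fails
  j=5: fails
  j=6: fails
  j=7: fails
  j=8: fails
  j=9: fails
  j=10: holds
First hit at j=10, so smallest k = 10-4 = 6.

6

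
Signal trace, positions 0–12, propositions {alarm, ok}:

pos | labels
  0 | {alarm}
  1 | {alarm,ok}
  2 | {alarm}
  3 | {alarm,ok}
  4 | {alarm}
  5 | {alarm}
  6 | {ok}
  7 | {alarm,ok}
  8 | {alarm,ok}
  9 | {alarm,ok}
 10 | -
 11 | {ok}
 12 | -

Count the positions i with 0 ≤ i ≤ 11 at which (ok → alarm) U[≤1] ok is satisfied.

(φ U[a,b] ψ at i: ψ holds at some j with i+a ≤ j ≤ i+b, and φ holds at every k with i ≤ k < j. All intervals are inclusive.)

11

Evaluate at each i in [0,11]:
  i=0: ✓ (rhs at j=1; lhs holds on [0,0])
  i=1: ✓ (rhs at j=1)
  i=2: ✓ (rhs at j=3; lhs holds on [2,2])
  i=3: ✓ (rhs at j=3)
  i=4: ✗ (no rhs in [4,5])
  i=5: ✓ (rhs at j=6; lhs holds on [5,5])
  i=6: ✓ (rhs at j=6)
  i=7: ✓ (rhs at j=7)
  i=8: ✓ (rhs at j=8)
  i=9: ✓ (rhs at j=9)
  i=10: ✓ (rhs at j=11; lhs holds on [10,10])
  i=11: ✓ (rhs at j=11)
Positions where it holds: {0, 1, 2, 3, 5, 6, 7, 8, 9, 10, 11} → 11.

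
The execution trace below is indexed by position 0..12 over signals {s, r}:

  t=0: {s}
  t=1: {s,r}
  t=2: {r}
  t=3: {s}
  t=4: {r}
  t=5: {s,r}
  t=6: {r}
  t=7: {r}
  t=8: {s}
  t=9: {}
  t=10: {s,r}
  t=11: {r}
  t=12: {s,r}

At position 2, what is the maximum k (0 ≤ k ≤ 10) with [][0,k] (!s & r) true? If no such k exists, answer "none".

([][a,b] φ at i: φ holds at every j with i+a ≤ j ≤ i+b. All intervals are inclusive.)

0

(!s & r) must hold from j=2 onward; find where it first fails.
  j=2: holds
  j=3: fails
Holds on [2,2], so largest k = 0.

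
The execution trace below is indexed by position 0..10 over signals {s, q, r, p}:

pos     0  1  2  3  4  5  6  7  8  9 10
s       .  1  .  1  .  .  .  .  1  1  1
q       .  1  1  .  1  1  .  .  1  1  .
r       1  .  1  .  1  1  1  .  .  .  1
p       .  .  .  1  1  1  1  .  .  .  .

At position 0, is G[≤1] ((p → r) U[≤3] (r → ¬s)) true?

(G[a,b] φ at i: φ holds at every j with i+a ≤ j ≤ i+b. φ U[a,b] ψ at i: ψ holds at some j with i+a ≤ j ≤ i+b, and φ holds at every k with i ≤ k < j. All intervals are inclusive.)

Yes

Check ((p → r) U[≤3] (r → ¬s)) at every j in [0,1]:
  j=0: holds
  j=1: holds
All positions satisfy it → formula holds.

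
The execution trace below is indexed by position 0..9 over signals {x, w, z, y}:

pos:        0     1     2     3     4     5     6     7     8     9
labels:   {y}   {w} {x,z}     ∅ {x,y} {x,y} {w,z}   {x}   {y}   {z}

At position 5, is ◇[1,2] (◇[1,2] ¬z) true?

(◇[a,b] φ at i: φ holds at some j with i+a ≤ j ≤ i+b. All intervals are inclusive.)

Check ◇[1,2] ¬z at each j in [6,7]:
  j=6: holds (witness at 7)
  j=7: holds (witness at 8)
Found at j=6 → formula holds.

True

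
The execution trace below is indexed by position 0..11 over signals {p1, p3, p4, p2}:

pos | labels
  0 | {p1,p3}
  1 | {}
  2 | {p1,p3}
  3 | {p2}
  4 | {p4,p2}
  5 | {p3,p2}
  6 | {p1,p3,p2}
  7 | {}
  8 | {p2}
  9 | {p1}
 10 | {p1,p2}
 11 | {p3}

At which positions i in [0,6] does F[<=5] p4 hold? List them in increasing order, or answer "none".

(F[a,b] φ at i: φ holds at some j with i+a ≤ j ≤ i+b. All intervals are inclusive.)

0, 1, 2, 3, 4

Evaluate at each i in [0,6]:
  i=0: ✓ (witness j=4)
  i=1: ✓ (witness j=4)
  i=2: ✓ (witness j=4)
  i=3: ✓ (witness j=4)
  i=4: ✓ (witness j=4)
  i=5: ✗ (none in [5,10])
  i=6: ✗ (none in [6,11])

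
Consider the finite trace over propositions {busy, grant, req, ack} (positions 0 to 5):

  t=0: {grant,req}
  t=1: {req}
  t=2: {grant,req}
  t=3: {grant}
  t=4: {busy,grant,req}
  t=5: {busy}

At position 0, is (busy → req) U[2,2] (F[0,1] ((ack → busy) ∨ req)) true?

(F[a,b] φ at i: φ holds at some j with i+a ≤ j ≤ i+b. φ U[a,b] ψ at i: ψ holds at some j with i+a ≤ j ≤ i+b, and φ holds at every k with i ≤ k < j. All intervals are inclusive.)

Need some j in [2,2] with F[0,1] ((ack → busy) ∨ req), and (busy → req) at every k in [0,j-1].
  j=2: F[0,1] ((ack → busy) ∨ req) holds; (busy → req) holds at every k in [0,1] → satisfied.

True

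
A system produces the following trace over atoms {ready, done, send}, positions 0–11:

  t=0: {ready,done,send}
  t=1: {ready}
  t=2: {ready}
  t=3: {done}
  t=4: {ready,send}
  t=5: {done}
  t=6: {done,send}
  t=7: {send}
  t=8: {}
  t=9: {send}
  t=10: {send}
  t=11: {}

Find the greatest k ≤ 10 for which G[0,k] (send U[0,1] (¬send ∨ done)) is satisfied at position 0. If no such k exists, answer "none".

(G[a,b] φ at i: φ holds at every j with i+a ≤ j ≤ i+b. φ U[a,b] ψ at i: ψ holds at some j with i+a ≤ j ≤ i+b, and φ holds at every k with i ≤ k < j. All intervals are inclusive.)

8

(send U[0,1] (¬send ∨ done)) must hold from j=0 onward; find where it first fails.
  j=0: holds
  j=1: holds
  j=2: holds
  j=3: holds
  j=4: holds
  j=5: holds
  j=6: holds
  j=7: holds
  j=8: holds
  j=9: fails
Holds on [0,8], so largest k = 8.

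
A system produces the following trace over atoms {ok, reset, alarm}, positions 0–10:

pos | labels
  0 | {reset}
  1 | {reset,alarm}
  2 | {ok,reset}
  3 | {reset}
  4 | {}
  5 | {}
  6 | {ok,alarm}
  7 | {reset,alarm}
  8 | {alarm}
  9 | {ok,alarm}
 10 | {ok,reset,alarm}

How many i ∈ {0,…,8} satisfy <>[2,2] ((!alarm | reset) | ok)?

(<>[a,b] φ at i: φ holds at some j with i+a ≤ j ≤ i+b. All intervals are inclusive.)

Evaluate at each i in [0,8]:
  i=0: ✓ (witness j=2)
  i=1: ✓ (witness j=3)
  i=2: ✓ (witness j=4)
  i=3: ✓ (witness j=5)
  i=4: ✓ (witness j=6)
  i=5: ✓ (witness j=7)
  i=6: ✗ (none in [8,8])
  i=7: ✓ (witness j=9)
  i=8: ✓ (witness j=10)
Positions where it holds: {0, 1, 2, 3, 4, 5, 7, 8} → 8.

8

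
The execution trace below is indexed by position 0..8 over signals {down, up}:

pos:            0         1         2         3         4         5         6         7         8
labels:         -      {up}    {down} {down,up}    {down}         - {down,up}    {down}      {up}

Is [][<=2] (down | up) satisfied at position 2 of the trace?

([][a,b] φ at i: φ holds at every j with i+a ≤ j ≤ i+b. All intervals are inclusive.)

True

Check (down | up) at every j in [2,4]:
  j=2: true
  j=3: true
  j=4: true
All positions satisfy it → formula holds.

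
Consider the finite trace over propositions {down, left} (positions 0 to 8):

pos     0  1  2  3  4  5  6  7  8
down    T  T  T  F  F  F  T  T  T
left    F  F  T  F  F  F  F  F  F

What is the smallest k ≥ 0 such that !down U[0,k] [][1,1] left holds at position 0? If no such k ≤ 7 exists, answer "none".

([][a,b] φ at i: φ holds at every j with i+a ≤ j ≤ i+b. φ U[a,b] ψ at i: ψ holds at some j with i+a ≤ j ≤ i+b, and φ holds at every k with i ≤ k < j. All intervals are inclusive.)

none

Need earliest j ≥ 0 with [][1,1] left, and !down at every k in [0,j-1].
  j=0: rhs fails.
  j=1: rhs holds but lhs fails at k=0.
  j=2: rhs fails.
  j=3: rhs fails.
  j=4: rhs fails.
  j=5: rhs fails.
  j=6: rhs fails.
  j=7: rhs fails.
No witness within the range → none.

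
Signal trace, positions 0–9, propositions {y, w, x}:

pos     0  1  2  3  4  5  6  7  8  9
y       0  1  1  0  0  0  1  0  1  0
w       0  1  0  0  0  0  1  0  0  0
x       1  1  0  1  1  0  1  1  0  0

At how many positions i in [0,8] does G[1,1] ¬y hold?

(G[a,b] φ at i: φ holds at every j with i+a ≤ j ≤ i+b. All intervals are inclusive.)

5

Evaluate at each i in [0,8]:
  i=0: ✗ (fails at j=1)
  i=1: ✗ (fails at j=2)
  i=2: ✓ (all of [3,3])
  i=3: ✓ (all of [4,4])
  i=4: ✓ (all of [5,5])
  i=5: ✗ (fails at j=6)
  i=6: ✓ (all of [7,7])
  i=7: ✗ (fails at j=8)
  i=8: ✓ (all of [9,9])
Positions where it holds: {2, 3, 4, 6, 8} → 5.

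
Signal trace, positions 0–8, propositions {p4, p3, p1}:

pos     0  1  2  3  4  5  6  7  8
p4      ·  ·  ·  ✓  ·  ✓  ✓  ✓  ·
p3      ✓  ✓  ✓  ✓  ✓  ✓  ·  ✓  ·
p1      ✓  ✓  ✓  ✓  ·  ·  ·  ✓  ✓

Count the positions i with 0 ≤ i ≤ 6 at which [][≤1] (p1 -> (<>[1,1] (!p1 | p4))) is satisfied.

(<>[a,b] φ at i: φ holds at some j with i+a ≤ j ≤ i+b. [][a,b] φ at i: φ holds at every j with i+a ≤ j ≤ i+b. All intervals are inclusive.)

4

Evaluate at each i in [0,6]:
  i=0: ✗ (fails at j=0)
  i=1: ✗ (fails at j=1)
  i=2: ✓ (all of [2,3])
  i=3: ✓ (all of [3,4])
  i=4: ✓ (all of [4,5])
  i=5: ✓ (all of [5,6])
  i=6: ✗ (fails at j=7)
Positions where it holds: {2, 3, 4, 5} → 4.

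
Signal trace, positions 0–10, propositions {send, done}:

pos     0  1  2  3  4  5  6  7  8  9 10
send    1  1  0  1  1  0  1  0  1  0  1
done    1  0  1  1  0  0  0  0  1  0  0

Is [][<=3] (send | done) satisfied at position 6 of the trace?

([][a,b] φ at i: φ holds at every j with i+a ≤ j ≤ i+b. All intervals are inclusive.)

No

Check (send | done) at every j in [6,9]:
  j=6: true
  j=7: false
  j=8: true
  j=9: false
Fails at j=7 → formula fails.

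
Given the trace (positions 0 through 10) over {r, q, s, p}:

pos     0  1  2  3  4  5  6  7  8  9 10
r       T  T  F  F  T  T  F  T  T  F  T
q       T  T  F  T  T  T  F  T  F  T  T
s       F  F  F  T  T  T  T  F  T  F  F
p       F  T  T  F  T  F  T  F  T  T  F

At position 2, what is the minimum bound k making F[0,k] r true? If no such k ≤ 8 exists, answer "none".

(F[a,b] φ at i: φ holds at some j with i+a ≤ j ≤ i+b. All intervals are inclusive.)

2

Scan j = 2,3,… for r:
  j=2: fails
  j=3: fails
  j=4: holds
First hit at j=4, so smallest k = 4-2 = 2.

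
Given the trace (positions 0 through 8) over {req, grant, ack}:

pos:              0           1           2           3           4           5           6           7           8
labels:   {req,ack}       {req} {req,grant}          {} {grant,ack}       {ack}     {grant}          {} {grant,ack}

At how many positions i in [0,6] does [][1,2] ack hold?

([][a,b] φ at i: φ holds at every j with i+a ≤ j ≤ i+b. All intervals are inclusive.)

1

Evaluate at each i in [0,6]:
  i=0: ✗ (fails at j=1)
  i=1: ✗ (fails at j=2)
  i=2: ✗ (fails at j=3)
  i=3: ✓ (all of [4,5])
  i=4: ✗ (fails at j=6)
  i=5: ✗ (fails at j=6)
  i=6: ✗ (fails at j=7)
Positions where it holds: {3} → 1.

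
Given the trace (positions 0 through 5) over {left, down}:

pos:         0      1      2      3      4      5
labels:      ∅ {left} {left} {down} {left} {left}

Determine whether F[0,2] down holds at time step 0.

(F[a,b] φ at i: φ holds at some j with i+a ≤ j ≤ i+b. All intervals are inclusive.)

False

Check down at each j in [0,2]:
  j=0: false
  j=1: false
  j=2: false
No position in the window satisfies it → formula fails.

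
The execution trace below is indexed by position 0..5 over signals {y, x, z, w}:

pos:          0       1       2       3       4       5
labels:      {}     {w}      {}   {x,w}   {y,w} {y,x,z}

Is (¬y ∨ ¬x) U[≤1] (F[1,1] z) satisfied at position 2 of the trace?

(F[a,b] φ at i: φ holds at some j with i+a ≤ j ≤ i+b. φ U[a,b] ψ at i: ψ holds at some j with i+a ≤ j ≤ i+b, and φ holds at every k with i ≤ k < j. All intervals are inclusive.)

Need some j in [2,3] with F[1,1] z, and (¬y ∨ ¬x) at every k in [2,j-1].
  j=2: F[1,1] z — fails (none in [3,3]).
  j=3: F[1,1] z — fails (none in [4,4]).
No j in the window works → until fails.

False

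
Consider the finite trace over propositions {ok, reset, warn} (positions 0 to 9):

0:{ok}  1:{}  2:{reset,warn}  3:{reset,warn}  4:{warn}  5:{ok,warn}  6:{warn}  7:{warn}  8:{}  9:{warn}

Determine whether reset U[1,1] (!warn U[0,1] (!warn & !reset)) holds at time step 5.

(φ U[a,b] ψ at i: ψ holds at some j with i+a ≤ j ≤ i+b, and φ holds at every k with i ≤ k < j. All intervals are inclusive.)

No

Need some j in [6,6] with (!warn U[0,1] (!warn & !reset)), and reset at every k in [5,j-1].
  j=6: (!warn U[0,1] (!warn & !reset)) — fails.
No j in the window works → until fails.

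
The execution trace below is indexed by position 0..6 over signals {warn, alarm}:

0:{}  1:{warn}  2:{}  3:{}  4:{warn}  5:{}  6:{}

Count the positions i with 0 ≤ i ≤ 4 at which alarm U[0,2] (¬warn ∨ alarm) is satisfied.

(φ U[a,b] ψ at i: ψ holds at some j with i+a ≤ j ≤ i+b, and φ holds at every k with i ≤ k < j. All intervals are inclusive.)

3

Evaluate at each i in [0,4]:
  i=0: ✓ (rhs at j=0)
  i=1: ✗ (lhs fails at k=1 before rhs at j=2)
  i=2: ✓ (rhs at j=2)
  i=3: ✓ (rhs at j=3)
  i=4: ✗ (lhs fails at k=4 before rhs at j=5)
Positions where it holds: {0, 2, 3} → 3.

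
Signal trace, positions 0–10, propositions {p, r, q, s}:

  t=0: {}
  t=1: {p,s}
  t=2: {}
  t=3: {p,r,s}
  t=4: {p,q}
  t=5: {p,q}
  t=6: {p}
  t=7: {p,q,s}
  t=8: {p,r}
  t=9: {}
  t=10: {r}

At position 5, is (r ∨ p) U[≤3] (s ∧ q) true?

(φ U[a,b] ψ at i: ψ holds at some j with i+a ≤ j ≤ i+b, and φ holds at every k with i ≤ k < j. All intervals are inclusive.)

Need some j in [5,8] with (s ∧ q), and (r ∨ p) at every k in [5,j-1].
  j=5: (s ∧ q) false.
  j=6: (s ∧ q) false.
  j=7: (s ∧ q) holds; (r ∨ p) holds at every k in [5,6] → satisfied.

Yes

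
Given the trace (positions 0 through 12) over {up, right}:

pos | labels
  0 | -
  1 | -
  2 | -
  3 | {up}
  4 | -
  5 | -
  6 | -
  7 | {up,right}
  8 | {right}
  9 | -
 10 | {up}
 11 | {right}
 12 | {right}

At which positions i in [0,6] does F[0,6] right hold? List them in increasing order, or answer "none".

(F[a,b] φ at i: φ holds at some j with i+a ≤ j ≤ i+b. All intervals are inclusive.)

Evaluate at each i in [0,6]:
  i=0: ✗ (none in [0,6])
  i=1: ✓ (witness j=7)
  i=2: ✓ (witness j=7)
  i=3: ✓ (witness j=7)
  i=4: ✓ (witness j=7)
  i=5: ✓ (witness j=7)
  i=6: ✓ (witness j=7)

1, 2, 3, 4, 5, 6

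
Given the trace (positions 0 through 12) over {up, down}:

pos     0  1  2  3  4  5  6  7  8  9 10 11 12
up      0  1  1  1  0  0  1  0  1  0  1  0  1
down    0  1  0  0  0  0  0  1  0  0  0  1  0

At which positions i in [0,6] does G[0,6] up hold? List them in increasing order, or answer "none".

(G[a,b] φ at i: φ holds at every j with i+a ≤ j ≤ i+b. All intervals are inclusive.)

none

Evaluate at each i in [0,6]:
  i=0: ✗ (fails at j=0)
  i=1: ✗ (fails at j=4)
  i=2: ✗ (fails at j=4)
  i=3: ✗ (fails at j=4)
  i=4: ✗ (fails at j=4)
  i=5: ✗ (fails at j=5)
  i=6: ✗ (fails at j=7)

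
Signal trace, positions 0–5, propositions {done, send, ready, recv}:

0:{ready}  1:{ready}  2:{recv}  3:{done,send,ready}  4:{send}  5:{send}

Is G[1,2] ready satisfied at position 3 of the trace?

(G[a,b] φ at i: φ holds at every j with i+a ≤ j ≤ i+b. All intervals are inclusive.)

Check ready at every j in [4,5]:
  j=4: false
  j=5: false
Fails at j=4 → formula fails.

False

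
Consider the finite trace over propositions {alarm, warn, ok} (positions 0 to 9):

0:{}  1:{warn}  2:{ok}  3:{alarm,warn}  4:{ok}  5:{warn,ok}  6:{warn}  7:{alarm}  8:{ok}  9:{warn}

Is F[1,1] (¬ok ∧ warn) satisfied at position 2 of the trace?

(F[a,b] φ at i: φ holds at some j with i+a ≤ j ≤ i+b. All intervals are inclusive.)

Check (¬ok ∧ warn) at each j in [3,3]:
  j=3: true
Found at j=3 → formula holds.

Holds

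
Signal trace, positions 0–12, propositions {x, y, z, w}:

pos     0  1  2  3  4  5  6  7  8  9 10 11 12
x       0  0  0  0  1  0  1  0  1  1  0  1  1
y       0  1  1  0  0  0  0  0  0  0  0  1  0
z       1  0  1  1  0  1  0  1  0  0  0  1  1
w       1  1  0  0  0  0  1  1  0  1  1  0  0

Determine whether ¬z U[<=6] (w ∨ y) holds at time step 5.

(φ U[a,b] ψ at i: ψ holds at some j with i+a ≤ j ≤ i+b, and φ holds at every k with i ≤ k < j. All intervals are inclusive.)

Need some j in [5,11] with (w ∨ y), and ¬z at every k in [5,j-1].
  j=5: (w ∨ y) false.
  j=6: (w ∨ y) holds, but ¬z fails at k=5 → not this j.
  j=7: (w ∨ y) holds, but ¬z fails at k=5 → not this j.
  j=8: (w ∨ y) false.
  j=9: (w ∨ y) holds, but ¬z fails at k=5 → not this j.
  j=10: (w ∨ y) holds, but ¬z fails at k=5 → not this j.
  j=11: (w ∨ y) holds, but ¬z fails at k=5 → not this j.
No j in the window works → until fails.

False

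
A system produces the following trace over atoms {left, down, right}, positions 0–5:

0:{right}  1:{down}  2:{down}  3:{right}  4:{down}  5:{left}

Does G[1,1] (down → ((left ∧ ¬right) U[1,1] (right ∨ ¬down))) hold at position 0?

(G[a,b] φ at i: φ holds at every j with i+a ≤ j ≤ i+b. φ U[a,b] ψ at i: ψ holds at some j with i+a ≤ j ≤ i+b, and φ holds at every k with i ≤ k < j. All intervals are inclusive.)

Check (down → ((left ∧ ¬right) U[1,1] (right ∨ ¬down))) at every j in [1,1]:
  j=1: antecedent true; consequent fails → ✗
Fails at j=1 → formula fails.

No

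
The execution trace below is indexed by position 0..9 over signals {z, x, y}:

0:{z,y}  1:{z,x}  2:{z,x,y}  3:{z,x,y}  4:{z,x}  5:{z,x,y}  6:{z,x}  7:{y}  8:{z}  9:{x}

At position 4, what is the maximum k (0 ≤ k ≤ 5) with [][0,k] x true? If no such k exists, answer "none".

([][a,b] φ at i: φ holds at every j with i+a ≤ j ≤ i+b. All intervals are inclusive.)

2

x must hold from j=4 onward; find where it first fails.
  j=4: holds
  j=5: holds
  j=6: holds
  j=7: fails
Holds on [4,6], so largest k = 2.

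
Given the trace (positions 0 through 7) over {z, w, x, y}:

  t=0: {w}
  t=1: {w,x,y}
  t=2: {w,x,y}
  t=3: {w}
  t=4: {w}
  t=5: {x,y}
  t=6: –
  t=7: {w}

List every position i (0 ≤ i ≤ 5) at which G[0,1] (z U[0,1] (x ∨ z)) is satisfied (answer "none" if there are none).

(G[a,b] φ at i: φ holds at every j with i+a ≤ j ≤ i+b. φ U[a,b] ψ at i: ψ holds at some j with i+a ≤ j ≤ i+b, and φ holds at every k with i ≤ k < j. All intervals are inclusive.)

Evaluate at each i in [0,5]:
  i=0: ✗ (fails at j=0)
  i=1: ✓ (all of [1,2])
  i=2: ✗ (fails at j=3)
  i=3: ✗ (fails at j=3)
  i=4: ✗ (fails at j=4)
  i=5: ✗ (fails at j=6)

1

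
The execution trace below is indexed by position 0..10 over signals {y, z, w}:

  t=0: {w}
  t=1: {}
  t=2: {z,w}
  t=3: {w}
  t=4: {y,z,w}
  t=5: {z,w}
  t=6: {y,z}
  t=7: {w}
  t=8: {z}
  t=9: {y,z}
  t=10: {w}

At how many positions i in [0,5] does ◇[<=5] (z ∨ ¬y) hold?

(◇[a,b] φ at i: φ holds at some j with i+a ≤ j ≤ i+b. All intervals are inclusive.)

Evaluate at each i in [0,5]:
  i=0: ✓ (witness j=0)
  i=1: ✓ (witness j=1)
  i=2: ✓ (witness j=2)
  i=3: ✓ (witness j=3)
  i=4: ✓ (witness j=4)
  i=5: ✓ (witness j=5)
Positions where it holds: {0, 1, 2, 3, 4, 5} → 6.

6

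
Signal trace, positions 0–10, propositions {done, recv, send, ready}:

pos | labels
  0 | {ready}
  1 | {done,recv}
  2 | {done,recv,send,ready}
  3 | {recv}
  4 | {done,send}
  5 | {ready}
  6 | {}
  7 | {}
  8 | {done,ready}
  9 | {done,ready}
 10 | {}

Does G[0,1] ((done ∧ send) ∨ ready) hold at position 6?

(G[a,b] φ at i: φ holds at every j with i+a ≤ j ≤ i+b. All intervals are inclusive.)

Check ((done ∧ send) ∨ ready) at every j in [6,7]:
  j=6: false
  j=7: false
Fails at j=6 → formula fails.

Does not hold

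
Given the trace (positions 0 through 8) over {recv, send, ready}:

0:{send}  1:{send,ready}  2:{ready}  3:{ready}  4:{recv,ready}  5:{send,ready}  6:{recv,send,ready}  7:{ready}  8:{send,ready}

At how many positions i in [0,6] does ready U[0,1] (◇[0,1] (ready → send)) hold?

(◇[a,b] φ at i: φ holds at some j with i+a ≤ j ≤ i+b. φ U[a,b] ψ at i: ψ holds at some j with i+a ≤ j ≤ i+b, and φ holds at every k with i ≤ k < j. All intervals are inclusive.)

6

Evaluate at each i in [0,6]:
  i=0: ✓ (rhs at j=0)
  i=1: ✓ (rhs at j=1)
  i=2: ✗ (no rhs in [2,3])
  i=3: ✓ (rhs at j=4; lhs holds on [3,3])
  i=4: ✓ (rhs at j=4)
  i=5: ✓ (rhs at j=5)
  i=6: ✓ (rhs at j=6)
Positions where it holds: {0, 1, 3, 4, 5, 6} → 6.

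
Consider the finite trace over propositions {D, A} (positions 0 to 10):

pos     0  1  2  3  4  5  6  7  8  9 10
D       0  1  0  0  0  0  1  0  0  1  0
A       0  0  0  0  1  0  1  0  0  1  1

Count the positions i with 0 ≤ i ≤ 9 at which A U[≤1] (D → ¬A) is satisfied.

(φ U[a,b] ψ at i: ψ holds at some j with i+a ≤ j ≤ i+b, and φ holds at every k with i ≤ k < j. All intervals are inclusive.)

Evaluate at each i in [0,9]:
  i=0: ✓ (rhs at j=0)
  i=1: ✓ (rhs at j=1)
  i=2: ✓ (rhs at j=2)
  i=3: ✓ (rhs at j=3)
  i=4: ✓ (rhs at j=4)
  i=5: ✓ (rhs at j=5)
  i=6: ✓ (rhs at j=7; lhs holds on [6,6])
  i=7: ✓ (rhs at j=7)
  i=8: ✓ (rhs at j=8)
  i=9: ✓ (rhs at j=10; lhs holds on [9,9])
Positions where it holds: {0, 1, 2, 3, 4, 5, 6, 7, 8, 9} → 10.

10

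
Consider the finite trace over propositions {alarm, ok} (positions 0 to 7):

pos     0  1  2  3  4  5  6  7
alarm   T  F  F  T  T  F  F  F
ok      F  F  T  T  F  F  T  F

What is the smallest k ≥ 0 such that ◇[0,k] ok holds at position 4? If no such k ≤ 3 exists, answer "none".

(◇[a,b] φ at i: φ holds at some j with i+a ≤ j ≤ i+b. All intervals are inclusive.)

Scan j = 4,5,… for ok:
  j=4: fails
  j=5: fails
  j=6: holds
First hit at j=6, so smallest k = 6-4 = 2.

2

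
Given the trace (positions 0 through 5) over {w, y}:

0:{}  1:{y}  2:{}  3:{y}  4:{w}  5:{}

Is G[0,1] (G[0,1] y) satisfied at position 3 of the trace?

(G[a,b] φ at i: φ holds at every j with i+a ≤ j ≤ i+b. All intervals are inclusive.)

False

Check G[0,1] y at every j in [3,4]:
  j=3: fails at 4
  j=4: fails at 4
Fails at j=3 → formula fails.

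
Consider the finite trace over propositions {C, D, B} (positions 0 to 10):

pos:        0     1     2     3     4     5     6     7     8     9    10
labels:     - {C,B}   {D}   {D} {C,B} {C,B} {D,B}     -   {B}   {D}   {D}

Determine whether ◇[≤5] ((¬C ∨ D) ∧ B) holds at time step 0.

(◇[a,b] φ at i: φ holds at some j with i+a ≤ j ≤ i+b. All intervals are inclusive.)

Check ((¬C ∨ D) ∧ B) at each j in [0,5]:
  j=0: false
  j=1: false
  j=2: false
  j=3: false
  j=4: false
  j=5: false
No position in the window satisfies it → formula fails.

False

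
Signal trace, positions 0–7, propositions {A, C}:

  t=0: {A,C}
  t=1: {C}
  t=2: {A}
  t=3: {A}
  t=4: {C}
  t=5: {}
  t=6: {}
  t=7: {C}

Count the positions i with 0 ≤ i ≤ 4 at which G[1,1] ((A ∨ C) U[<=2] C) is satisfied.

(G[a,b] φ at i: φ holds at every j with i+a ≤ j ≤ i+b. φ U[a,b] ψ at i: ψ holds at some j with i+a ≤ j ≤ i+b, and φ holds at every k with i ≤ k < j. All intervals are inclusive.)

4

Evaluate at each i in [0,4]:
  i=0: ✓ (all of [1,1])
  i=1: ✓ (all of [2,2])
  i=2: ✓ (all of [3,3])
  i=3: ✓ (all of [4,4])
  i=4: ✗ (fails at j=5)
Positions where it holds: {0, 1, 2, 3} → 4.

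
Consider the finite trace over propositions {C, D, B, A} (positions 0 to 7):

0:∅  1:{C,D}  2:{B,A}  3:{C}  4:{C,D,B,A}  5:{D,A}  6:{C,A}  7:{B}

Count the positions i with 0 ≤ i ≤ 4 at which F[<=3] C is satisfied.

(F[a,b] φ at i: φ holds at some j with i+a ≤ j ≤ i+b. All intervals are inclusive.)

5

Evaluate at each i in [0,4]:
  i=0: ✓ (witness j=1)
  i=1: ✓ (witness j=1)
  i=2: ✓ (witness j=3)
  i=3: ✓ (witness j=3)
  i=4: ✓ (witness j=4)
Positions where it holds: {0, 1, 2, 3, 4} → 5.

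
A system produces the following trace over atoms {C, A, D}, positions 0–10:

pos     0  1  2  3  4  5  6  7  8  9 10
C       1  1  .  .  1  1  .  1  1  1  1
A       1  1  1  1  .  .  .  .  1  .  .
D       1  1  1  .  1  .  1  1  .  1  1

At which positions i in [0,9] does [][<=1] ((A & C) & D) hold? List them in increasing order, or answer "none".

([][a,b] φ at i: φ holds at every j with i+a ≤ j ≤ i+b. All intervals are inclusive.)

0

Evaluate at each i in [0,9]:
  i=0: ✓ (all of [0,1])
  i=1: ✗ (fails at j=2)
  i=2: ✗ (fails at j=2)
  i=3: ✗ (fails at j=3)
  i=4: ✗ (fails at j=4)
  i=5: ✗ (fails at j=5)
  i=6: ✗ (fails at j=6)
  i=7: ✗ (fails at j=7)
  i=8: ✗ (fails at j=8)
  i=9: ✗ (fails at j=9)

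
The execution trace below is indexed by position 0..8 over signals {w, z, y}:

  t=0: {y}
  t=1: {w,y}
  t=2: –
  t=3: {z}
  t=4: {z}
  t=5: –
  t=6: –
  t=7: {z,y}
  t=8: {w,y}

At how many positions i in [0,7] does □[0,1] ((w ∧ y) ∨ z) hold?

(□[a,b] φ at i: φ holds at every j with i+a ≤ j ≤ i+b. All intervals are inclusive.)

Evaluate at each i in [0,7]:
  i=0: ✗ (fails at j=0)
  i=1: ✗ (fails at j=2)
  i=2: ✗ (fails at j=2)
  i=3: ✓ (all of [3,4])
  i=4: ✗ (fails at j=5)
  i=5: ✗ (fails at j=5)
  i=6: ✗ (fails at j=6)
  i=7: ✓ (all of [7,8])
Positions where it holds: {3, 7} → 2.

2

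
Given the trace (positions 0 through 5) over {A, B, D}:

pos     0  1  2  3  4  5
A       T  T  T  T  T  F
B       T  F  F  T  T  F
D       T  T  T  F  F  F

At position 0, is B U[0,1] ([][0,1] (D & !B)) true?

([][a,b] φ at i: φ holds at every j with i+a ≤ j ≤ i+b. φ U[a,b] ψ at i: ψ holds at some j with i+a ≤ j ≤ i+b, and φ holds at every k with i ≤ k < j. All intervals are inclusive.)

True

Need some j in [0,1] with [][0,1] (D & !B), and B at every k in [0,j-1].
  j=0: [][0,1] (D & !B) — fails at 0.
  j=1: [][0,1] (D & !B) holds; B holds at every k in [0,0] → satisfied.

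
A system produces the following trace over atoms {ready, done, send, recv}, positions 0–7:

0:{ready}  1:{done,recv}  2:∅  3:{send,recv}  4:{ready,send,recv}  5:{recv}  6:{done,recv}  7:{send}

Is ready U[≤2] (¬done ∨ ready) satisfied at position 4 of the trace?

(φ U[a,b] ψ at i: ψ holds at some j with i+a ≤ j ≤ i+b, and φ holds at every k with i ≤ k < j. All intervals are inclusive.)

True

Need some j in [4,6] with (¬done ∨ ready), and ready at every k in [4,j-1].
  j=4: (¬done ∨ ready) holds; no prefix to check → satisfied.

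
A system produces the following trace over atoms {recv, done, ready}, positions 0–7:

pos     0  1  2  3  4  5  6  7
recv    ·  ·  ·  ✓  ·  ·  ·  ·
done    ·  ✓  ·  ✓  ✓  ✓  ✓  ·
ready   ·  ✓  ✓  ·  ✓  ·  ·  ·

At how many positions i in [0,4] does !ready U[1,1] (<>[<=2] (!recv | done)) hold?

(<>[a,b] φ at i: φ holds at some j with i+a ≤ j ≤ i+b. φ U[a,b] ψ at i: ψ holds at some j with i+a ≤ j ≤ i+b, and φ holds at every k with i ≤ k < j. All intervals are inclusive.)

Evaluate at each i in [0,4]:
  i=0: ✓ (rhs at j=1; lhs holds on [0,0])
  i=1: ✗ (lhs fails at k=1 before rhs at j=2)
  i=2: ✗ (lhs fails at k=2 before rhs at j=3)
  i=3: ✓ (rhs at j=4; lhs holds on [3,3])
  i=4: ✗ (lhs fails at k=4 before rhs at j=5)
Positions where it holds: {0, 3} → 2.

2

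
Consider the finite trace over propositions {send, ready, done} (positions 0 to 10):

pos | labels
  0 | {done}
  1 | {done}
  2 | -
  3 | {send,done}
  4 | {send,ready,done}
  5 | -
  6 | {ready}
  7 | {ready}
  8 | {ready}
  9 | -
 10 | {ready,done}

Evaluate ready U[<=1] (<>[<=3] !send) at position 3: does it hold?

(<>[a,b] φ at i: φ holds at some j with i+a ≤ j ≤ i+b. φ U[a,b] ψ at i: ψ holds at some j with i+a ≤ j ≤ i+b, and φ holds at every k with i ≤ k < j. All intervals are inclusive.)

True

Need some j in [3,4] with <>[<=3] !send, and ready at every k in [3,j-1].
  j=3: <>[<=3] !send holds; no prefix to check → satisfied.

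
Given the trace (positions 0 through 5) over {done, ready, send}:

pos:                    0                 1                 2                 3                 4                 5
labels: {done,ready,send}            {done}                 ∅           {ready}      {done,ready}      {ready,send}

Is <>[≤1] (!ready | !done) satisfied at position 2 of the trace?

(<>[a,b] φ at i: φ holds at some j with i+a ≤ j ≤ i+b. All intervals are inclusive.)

Check (!ready | !done) at each j in [2,3]:
  j=2: true
  j=3: true
Found at j=2 → formula holds.

Holds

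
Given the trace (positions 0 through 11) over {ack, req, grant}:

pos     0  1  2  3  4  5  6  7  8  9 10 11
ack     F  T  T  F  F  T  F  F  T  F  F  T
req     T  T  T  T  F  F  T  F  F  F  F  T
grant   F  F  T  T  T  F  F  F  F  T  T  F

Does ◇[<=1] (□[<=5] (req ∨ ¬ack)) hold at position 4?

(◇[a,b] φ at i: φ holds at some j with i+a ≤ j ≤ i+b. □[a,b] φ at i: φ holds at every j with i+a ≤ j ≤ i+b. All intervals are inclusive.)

No

Check □[<=5] (req ∨ ¬ack) at each j in [4,5]:
  j=4: fails at 5
  j=5: fails at 5
No position in the window satisfies it → formula fails.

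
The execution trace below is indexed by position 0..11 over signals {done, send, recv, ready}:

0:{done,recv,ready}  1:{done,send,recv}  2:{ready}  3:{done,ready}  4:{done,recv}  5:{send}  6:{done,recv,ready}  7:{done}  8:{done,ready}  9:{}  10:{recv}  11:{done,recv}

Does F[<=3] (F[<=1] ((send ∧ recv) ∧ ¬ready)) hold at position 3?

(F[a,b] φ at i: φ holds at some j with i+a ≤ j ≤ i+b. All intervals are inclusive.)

False

Check F[<=1] ((send ∧ recv) ∧ ¬ready) at each j in [3,6]:
  j=3: fails (none in [3,4])
  j=4: fails (none in [4,5])
  j=5: fails (none in [5,6])
  j=6: fails (none in [6,7])
No position in the window satisfies it → formula fails.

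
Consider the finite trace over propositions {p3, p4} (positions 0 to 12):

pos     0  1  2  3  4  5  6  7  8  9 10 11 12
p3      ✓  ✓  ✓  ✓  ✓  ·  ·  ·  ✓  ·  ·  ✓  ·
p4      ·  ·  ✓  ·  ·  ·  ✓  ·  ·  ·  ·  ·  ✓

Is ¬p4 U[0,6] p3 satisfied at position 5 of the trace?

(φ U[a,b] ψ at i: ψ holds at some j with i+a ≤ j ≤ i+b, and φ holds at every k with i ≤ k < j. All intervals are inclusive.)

Need some j in [5,11] with p3, and ¬p4 at every k in [5,j-1].
  j=5: p3 false.
  j=6: p3 false.
  j=7: p3 false.
  j=8: p3 holds, but ¬p4 fails at k=6 → not this j.
  j=9: p3 false.
  j=10: p3 false.
  j=11: p3 holds, but ¬p4 fails at k=6 → not this j.
No j in the window works → until fails.

False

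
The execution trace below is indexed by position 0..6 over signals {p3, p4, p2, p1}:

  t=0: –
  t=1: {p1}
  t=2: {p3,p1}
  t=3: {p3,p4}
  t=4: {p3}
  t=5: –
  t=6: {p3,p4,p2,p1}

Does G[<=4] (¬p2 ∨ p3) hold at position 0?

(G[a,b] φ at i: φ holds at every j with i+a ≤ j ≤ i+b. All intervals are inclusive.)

True

Check (¬p2 ∨ p3) at every j in [0,4]:
  j=0: true
  j=1: true
  j=2: true
  j=3: true
  j=4: true
All positions satisfy it → formula holds.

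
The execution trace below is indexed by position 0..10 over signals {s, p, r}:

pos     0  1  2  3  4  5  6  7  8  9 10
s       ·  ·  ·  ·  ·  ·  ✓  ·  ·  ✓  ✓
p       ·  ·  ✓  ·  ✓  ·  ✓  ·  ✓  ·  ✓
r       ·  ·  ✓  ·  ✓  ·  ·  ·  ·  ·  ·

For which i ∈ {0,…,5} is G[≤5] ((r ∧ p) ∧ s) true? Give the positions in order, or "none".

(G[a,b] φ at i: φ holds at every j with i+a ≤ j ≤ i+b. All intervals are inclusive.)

Evaluate at each i in [0,5]:
  i=0: ✗ (fails at j=0)
  i=1: ✗ (fails at j=1)
  i=2: ✗ (fails at j=2)
  i=3: ✗ (fails at j=3)
  i=4: ✗ (fails at j=4)
  i=5: ✗ (fails at j=5)

none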